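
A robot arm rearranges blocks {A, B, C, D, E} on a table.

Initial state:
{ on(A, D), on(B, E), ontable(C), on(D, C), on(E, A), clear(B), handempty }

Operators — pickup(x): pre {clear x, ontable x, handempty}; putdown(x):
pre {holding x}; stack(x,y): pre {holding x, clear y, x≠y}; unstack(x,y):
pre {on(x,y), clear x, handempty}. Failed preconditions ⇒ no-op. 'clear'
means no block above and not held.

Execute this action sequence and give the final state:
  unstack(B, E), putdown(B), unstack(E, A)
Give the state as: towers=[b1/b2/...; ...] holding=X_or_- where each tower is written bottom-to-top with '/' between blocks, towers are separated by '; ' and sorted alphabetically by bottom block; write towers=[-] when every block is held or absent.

towers=[B; C/D/A] holding=E

step 1 (unstack(B, E)): towers=[C/D/A/E] holding=B
step 2 (putdown(B)): towers=[B; C/D/A/E] holding=-
step 3 (unstack(E, A)): towers=[B; C/D/A] holding=E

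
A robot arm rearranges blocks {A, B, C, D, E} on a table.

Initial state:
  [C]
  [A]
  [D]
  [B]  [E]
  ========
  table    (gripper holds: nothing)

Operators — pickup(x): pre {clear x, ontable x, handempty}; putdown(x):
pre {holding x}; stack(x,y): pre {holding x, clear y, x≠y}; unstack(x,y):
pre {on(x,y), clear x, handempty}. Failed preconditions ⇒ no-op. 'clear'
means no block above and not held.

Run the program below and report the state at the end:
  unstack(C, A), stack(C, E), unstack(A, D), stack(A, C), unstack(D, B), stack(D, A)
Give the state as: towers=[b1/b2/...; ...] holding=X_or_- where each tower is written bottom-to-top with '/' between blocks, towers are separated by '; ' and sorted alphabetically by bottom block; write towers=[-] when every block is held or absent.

step 1 (unstack(C, A)): towers=[B/D/A; E] holding=C
step 2 (stack(C, E)): towers=[B/D/A; E/C] holding=-
step 3 (unstack(A, D)): towers=[B/D; E/C] holding=A
step 4 (stack(A, C)): towers=[B/D; E/C/A] holding=-
step 5 (unstack(D, B)): towers=[B; E/C/A] holding=D
step 6 (stack(D, A)): towers=[B; E/C/A/D] holding=-

towers=[B; E/C/A/D] holding=-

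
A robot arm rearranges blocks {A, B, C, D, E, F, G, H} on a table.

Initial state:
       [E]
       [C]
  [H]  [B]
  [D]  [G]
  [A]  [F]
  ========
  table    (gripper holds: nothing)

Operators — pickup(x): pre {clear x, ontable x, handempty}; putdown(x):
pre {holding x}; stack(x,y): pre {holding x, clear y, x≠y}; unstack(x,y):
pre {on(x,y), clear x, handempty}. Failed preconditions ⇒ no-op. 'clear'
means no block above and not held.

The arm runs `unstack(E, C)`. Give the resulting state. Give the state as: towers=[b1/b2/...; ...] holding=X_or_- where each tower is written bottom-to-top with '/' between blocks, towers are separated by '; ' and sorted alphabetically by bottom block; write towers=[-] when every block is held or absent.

before: towers=[A/D/H; F/G/B/C/E] holding=-
pre[unstack(E, C)]: on(E,C) yes, clear(E) yes, handempty yes
all met → apply unstack(E, C)
after:  towers=[A/D/H; F/G/B/C] holding=E

towers=[A/D/H; F/G/B/C] holding=E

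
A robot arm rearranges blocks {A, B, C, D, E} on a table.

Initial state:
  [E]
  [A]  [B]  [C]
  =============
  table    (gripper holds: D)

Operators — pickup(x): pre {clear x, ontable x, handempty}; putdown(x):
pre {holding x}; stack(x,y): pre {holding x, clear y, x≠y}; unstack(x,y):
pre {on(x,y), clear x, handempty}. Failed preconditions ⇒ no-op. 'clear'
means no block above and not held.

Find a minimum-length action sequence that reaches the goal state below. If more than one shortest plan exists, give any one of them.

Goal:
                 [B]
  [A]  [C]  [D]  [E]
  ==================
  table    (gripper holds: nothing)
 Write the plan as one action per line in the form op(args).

putdown(D)
unstack(E, A)
putdown(E)
pickup(B)
stack(B, E)

step 1 (putdown(D)): towers=[A/E; B; C; D] holding=-
step 2 (unstack(E, A)): towers=[A; B; C; D] holding=E
step 3 (putdown(E)): towers=[A; B; C; D; E] holding=-
step 4 (pickup(B)): towers=[A; C; D; E] holding=B
step 5 (stack(B, E)): towers=[A; C; D; E/B] holding=-
goal check: towers=[A; C; D; E/B] holding=- — reached (length 5, optimal by BFS)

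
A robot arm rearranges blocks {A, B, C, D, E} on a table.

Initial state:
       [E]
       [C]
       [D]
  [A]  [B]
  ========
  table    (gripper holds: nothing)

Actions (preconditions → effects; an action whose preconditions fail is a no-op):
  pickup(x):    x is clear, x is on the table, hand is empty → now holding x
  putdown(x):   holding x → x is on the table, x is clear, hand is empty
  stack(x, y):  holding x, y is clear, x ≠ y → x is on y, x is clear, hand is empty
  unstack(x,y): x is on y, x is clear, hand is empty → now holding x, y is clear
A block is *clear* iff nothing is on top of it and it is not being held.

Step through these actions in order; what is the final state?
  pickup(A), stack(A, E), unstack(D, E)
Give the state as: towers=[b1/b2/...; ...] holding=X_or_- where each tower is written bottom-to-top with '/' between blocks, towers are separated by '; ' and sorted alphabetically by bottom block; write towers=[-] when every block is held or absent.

towers=[B/D/C/E/A] holding=-

step 1 (pickup(A)): towers=[B/D/C/E] holding=A
step 2 (stack(A, E)): towers=[B/D/C/E/A] holding=-
step 3 (unstack(D, E)) [no-op]: towers=[B/D/C/E/A] holding=-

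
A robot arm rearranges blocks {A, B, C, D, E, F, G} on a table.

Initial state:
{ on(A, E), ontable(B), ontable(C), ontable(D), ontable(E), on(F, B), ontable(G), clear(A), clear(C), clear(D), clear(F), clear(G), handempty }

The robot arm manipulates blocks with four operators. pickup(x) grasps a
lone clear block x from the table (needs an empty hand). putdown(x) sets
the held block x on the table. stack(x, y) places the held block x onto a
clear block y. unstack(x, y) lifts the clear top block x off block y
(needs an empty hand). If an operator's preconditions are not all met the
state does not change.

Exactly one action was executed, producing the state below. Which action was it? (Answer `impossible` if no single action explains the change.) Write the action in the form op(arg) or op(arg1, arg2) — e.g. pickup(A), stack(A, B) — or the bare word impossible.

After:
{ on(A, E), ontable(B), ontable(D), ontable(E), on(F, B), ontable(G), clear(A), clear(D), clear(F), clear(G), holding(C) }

pickup(C)

target: towers=[B/F; D; E/A; G] holding=C
     unstack(F, B) → towers=[B; C; D; E/A; G] holding=F
         pickup(G) → towers=[B/F; C; D; E/A] holding=G
         pickup(D) → towers=[B/F; C; E/A; G] holding=D
     unstack(A, E) → towers=[B/F; C; D; E; G] holding=A
         pickup(C) → towers=[B/F; D; E/A; G] holding=C  ← match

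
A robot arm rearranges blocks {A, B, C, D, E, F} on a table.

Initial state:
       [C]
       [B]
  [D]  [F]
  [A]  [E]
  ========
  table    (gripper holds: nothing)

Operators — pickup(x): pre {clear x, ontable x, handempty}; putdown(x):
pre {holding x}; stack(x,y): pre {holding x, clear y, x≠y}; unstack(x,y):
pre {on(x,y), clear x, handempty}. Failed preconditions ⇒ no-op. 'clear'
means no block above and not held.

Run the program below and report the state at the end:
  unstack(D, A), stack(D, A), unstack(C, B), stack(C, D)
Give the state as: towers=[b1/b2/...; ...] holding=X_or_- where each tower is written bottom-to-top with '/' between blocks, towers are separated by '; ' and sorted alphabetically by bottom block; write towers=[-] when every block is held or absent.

step 1 (unstack(D, A)): towers=[A; E/F/B/C] holding=D
step 2 (stack(D, A)): towers=[A/D; E/F/B/C] holding=-
step 3 (unstack(C, B)): towers=[A/D; E/F/B] holding=C
step 4 (stack(C, D)): towers=[A/D/C; E/F/B] holding=-

towers=[A/D/C; E/F/B] holding=-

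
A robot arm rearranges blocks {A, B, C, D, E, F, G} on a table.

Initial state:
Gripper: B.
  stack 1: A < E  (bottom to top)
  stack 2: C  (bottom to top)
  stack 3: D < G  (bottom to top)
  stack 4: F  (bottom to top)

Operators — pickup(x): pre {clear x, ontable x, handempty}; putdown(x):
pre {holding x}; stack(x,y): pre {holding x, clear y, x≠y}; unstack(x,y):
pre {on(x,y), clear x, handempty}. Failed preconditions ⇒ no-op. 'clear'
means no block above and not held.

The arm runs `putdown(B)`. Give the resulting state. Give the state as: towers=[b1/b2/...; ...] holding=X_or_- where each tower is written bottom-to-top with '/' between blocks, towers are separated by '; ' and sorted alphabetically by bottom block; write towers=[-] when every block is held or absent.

towers=[A/E; B; C; D/G; F] holding=-

before: towers=[A/E; C; D/G; F] holding=B
pre[putdown(B)]: holding(B) ok
all met → apply putdown(B)
after:  towers=[A/E; B; C; D/G; F] holding=-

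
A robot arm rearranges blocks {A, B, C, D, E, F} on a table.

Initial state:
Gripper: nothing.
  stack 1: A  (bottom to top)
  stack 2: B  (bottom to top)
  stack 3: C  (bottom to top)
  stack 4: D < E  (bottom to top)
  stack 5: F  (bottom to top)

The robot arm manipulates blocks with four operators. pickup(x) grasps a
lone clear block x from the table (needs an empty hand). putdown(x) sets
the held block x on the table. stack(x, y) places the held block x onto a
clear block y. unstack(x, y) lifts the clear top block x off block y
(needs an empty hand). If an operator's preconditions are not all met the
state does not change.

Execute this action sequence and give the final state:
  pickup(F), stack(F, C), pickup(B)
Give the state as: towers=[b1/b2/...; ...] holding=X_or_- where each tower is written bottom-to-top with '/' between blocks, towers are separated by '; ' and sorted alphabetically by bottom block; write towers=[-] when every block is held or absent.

towers=[A; C/F; D/E] holding=B

step 1 (pickup(F)): towers=[A; B; C; D/E] holding=F
step 2 (stack(F, C)): towers=[A; B; C/F; D/E] holding=-
step 3 (pickup(B)): towers=[A; C/F; D/E] holding=B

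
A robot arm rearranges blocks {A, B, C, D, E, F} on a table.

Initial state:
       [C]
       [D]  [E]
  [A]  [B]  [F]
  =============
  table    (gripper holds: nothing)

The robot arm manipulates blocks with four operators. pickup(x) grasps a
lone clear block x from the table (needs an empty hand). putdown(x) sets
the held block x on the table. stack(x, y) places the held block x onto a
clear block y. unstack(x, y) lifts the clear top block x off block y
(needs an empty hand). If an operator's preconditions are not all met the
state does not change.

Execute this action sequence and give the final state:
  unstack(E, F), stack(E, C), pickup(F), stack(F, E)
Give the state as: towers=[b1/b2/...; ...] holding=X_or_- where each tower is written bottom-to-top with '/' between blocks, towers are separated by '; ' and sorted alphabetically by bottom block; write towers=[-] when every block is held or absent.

towers=[A; B/D/C/E/F] holding=-

step 1 (unstack(E, F)): towers=[A; B/D/C; F] holding=E
step 2 (stack(E, C)): towers=[A; B/D/C/E; F] holding=-
step 3 (pickup(F)): towers=[A; B/D/C/E] holding=F
step 4 (stack(F, E)): towers=[A; B/D/C/E/F] holding=-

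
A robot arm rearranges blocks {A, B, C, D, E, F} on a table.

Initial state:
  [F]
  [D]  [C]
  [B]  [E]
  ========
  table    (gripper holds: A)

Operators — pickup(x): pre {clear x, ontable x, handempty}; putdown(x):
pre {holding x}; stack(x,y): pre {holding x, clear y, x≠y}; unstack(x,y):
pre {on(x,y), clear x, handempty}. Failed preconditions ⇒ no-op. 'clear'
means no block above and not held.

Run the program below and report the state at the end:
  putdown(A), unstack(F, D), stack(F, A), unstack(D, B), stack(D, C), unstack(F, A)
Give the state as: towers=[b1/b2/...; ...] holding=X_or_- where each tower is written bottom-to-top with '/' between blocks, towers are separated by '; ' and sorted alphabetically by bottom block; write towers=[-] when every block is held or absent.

step 1 (putdown(A)): towers=[A; B/D/F; E/C] holding=-
step 2 (unstack(F, D)): towers=[A; B/D; E/C] holding=F
step 3 (stack(F, A)): towers=[A/F; B/D; E/C] holding=-
step 4 (unstack(D, B)): towers=[A/F; B; E/C] holding=D
step 5 (stack(D, C)): towers=[A/F; B; E/C/D] holding=-
step 6 (unstack(F, A)): towers=[A; B; E/C/D] holding=F

towers=[A; B; E/C/D] holding=F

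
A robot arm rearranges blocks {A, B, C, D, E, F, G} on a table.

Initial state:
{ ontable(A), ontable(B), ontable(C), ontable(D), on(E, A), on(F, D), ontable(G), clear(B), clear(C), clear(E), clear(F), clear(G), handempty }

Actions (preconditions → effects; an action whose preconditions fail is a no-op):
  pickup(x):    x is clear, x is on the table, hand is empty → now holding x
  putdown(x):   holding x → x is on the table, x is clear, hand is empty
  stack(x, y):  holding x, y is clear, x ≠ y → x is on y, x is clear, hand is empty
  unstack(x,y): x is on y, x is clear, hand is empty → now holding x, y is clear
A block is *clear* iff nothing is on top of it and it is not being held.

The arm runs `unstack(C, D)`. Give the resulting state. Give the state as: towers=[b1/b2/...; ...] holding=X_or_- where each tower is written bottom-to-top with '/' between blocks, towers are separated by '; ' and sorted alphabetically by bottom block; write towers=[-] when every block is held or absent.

before: towers=[A/E; B; C; D/F; G] holding=-
pre[unstack(C, D)]: on(C,D) ✗, clear(C) ✓, handempty ✓
on(C,D) unmet → unstack(C, D) is a no-op
after:  towers=[A/E; B; C; D/F; G] holding=-

towers=[A/E; B; C; D/F; G] holding=-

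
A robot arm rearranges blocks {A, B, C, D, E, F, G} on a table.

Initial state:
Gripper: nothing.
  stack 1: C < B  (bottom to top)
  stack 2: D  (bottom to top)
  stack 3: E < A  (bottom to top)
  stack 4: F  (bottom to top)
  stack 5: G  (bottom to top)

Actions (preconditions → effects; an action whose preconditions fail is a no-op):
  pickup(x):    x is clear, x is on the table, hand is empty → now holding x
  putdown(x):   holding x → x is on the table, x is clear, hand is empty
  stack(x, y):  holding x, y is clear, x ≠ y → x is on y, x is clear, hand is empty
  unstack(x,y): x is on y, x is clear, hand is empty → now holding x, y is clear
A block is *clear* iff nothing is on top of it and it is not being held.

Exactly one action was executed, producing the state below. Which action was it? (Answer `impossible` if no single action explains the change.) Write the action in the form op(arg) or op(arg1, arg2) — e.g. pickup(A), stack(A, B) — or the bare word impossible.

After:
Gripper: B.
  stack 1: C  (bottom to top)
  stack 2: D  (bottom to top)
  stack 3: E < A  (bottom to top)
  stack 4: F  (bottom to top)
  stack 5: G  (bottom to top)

target: towers=[C; D; E/A; F; G] holding=B
     unstack(B, C) → towers=[C; D; E/A; F; G] holding=B  ← match
         pickup(F) → towers=[C/B; D; E/A; G] holding=F
         pickup(G) → towers=[C/B; D; E/A; F] holding=G
         pickup(D) → towers=[C/B; E/A; F; G] holding=D
     unstack(A, E) → towers=[C/B; D; E; F; G] holding=A

unstack(B, C)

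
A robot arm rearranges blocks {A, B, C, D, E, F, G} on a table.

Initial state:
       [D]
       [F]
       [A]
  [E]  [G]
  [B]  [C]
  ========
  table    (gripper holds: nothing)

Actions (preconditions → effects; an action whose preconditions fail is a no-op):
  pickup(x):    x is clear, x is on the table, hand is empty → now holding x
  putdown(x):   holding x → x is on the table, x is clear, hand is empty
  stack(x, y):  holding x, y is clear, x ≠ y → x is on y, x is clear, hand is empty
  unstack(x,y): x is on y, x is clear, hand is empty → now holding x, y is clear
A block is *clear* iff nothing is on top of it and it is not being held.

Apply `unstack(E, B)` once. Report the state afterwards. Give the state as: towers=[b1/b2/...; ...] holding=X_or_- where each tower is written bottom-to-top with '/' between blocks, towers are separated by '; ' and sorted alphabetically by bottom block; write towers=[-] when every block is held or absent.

towers=[B; C/G/A/F/D] holding=E

before: towers=[B/E; C/G/A/F/D] holding=-
pre[unstack(E, B)]: on(E,B) ok, clear(E) ok, handempty ok
all met → apply unstack(E, B)
after:  towers=[B; C/G/A/F/D] holding=E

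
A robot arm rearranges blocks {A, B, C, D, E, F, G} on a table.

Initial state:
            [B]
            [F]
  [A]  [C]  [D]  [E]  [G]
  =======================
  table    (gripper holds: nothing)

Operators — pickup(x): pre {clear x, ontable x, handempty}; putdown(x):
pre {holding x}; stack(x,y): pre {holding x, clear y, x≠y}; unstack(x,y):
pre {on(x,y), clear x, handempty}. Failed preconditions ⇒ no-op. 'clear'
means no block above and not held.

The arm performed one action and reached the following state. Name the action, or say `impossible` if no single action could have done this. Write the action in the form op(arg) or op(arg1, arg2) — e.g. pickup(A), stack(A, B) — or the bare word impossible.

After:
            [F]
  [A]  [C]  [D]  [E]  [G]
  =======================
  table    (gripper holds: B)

target: towers=[A; C; D/F; E; G] holding=B
     unstack(B, F) → towers=[A; C; D/F; E; G] holding=B  ← match
         pickup(G) → towers=[A; C; D/F/B; E] holding=G
         pickup(A) → towers=[C; D/F/B; E; G] holding=A
         pickup(E) → towers=[A; C; D/F/B; G] holding=E
         pickup(C) → towers=[A; D/F/B; E; G] holding=C

unstack(B, F)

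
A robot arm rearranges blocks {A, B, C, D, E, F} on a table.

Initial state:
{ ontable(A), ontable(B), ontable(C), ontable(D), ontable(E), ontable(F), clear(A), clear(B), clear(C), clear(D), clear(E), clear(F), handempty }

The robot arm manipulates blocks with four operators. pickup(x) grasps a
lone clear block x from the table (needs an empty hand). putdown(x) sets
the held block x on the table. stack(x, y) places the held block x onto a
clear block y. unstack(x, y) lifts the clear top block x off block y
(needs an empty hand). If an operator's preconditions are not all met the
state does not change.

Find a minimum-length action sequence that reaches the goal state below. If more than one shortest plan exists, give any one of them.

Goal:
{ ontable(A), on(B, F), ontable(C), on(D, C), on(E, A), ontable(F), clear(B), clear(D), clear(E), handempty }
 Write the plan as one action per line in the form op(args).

step 1 (pickup(B)): towers=[A; C; D; E; F] holding=B
step 2 (stack(B, F)): towers=[A; C; D; E; F/B] holding=-
step 3 (pickup(D)): towers=[A; C; E; F/B] holding=D
step 4 (stack(D, C)): towers=[A; C/D; E; F/B] holding=-
step 5 (pickup(E)): towers=[A; C/D; F/B] holding=E
step 6 (stack(E, A)): towers=[A/E; C/D; F/B] holding=-
goal check: towers=[A/E; C/D; F/B] holding=- — reached (length 6, optimal by BFS)

pickup(B)
stack(B, F)
pickup(D)
stack(D, C)
pickup(E)
stack(E, A)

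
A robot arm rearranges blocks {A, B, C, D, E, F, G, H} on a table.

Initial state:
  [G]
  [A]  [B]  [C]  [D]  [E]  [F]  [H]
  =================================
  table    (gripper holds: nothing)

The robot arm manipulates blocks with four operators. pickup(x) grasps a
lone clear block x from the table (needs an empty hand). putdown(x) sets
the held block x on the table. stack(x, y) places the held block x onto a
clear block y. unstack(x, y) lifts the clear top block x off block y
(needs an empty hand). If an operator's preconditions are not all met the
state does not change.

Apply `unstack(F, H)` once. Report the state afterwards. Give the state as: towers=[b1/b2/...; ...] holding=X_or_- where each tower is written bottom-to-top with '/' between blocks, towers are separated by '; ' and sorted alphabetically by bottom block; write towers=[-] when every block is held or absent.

towers=[A/G; B; C; D; E; F; H] holding=-

before: towers=[A/G; B; C; D; E; F; H] holding=-
pre[unstack(F, H)]: on(F,H) fail, clear(F) ok, handempty ok
on(F,H) unmet → unstack(F, H) is a no-op
after:  towers=[A/G; B; C; D; E; F; H] holding=-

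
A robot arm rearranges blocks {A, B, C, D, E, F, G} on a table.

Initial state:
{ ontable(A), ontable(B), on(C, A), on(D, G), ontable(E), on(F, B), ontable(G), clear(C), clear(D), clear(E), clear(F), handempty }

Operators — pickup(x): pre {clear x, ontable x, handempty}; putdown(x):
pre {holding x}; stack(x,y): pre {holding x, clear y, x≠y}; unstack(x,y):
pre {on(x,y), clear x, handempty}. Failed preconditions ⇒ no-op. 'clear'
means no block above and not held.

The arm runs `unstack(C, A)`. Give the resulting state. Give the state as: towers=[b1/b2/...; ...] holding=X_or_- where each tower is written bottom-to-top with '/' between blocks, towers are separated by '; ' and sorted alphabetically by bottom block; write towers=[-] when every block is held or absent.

towers=[A; B/F; E; G/D] holding=C

before: towers=[A/C; B/F; E; G/D] holding=-
pre[unstack(C, A)]: on(C,A) ✓, clear(C) ✓, handempty ✓
all met → apply unstack(C, A)
after:  towers=[A; B/F; E; G/D] holding=C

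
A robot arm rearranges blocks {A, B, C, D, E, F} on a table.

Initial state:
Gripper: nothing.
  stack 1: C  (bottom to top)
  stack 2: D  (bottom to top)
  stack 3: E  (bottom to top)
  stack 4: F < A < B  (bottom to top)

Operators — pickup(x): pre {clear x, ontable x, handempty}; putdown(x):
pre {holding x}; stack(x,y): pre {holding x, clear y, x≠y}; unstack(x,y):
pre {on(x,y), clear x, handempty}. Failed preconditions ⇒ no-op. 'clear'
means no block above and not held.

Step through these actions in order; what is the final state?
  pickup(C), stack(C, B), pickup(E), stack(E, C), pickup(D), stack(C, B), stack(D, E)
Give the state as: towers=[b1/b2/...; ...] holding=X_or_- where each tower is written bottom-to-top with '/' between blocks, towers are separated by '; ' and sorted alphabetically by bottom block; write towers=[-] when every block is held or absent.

towers=[F/A/B/C/E/D] holding=-

step 1 (pickup(C)): towers=[D; E; F/A/B] holding=C
step 2 (stack(C, B)): towers=[D; E; F/A/B/C] holding=-
step 3 (pickup(E)): towers=[D; F/A/B/C] holding=E
step 4 (stack(E, C)): towers=[D; F/A/B/C/E] holding=-
step 5 (pickup(D)): towers=[F/A/B/C/E] holding=D
step 6 (stack(C, B)) [no-op]: towers=[F/A/B/C/E] holding=D
step 7 (stack(D, E)): towers=[F/A/B/C/E/D] holding=-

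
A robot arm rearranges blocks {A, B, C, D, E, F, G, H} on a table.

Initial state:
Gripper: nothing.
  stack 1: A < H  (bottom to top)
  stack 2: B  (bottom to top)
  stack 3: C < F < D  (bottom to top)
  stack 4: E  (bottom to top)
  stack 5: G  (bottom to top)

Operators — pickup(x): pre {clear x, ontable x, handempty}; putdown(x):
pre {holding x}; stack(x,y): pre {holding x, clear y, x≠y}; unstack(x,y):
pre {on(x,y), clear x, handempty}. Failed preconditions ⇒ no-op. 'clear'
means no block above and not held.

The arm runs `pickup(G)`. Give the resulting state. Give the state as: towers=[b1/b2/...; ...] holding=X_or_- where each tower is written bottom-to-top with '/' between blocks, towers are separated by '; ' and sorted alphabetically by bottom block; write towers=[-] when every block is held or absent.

before: towers=[A/H; B; C/F/D; E; G] holding=-
pre[pickup(G)]: clear(G) yes, ontable(G) yes, handempty yes
all met → apply pickup(G)
after:  towers=[A/H; B; C/F/D; E] holding=G

towers=[A/H; B; C/F/D; E] holding=G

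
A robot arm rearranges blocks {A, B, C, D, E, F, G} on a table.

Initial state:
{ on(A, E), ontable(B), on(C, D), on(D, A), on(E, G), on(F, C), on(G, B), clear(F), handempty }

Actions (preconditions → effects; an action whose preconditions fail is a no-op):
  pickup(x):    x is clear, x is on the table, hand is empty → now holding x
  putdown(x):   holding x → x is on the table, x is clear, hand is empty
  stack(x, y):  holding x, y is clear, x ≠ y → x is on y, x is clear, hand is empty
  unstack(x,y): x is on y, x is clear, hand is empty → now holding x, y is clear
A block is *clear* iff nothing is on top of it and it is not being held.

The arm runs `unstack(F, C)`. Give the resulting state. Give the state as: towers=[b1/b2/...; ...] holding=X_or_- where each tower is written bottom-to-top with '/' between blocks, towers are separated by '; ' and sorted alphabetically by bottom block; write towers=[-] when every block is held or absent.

before: towers=[B/G/E/A/D/C/F] holding=-
pre[unstack(F, C)]: on(F,C) ✓, clear(F) ✓, handempty ✓
all met → apply unstack(F, C)
after:  towers=[B/G/E/A/D/C] holding=F

towers=[B/G/E/A/D/C] holding=F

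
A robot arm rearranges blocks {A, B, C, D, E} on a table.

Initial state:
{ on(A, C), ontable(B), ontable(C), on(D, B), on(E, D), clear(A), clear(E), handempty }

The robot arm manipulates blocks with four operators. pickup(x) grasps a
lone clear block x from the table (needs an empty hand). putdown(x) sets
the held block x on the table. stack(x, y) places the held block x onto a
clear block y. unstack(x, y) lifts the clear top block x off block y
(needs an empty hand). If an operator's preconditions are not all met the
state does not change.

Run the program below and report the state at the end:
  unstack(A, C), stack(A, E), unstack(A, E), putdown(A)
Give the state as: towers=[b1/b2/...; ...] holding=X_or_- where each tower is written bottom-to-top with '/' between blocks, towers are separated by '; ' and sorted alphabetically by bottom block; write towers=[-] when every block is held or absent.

step 1 (unstack(A, C)): towers=[B/D/E; C] holding=A
step 2 (stack(A, E)): towers=[B/D/E/A; C] holding=-
step 3 (unstack(A, E)): towers=[B/D/E; C] holding=A
step 4 (putdown(A)): towers=[A; B/D/E; C] holding=-

towers=[A; B/D/E; C] holding=-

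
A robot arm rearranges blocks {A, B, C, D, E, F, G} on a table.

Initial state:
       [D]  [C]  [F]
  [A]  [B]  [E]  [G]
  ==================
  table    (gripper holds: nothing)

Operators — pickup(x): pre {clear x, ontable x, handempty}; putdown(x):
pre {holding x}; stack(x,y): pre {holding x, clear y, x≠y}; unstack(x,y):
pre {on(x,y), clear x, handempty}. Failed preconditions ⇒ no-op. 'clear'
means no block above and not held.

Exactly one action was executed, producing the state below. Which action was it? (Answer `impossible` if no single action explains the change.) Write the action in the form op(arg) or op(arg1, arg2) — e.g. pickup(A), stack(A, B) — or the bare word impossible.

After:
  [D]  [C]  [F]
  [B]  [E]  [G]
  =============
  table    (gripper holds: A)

target: towers=[B/D; E/C; G/F] holding=A
     unstack(F, G) → towers=[A; B/D; E/C; G] holding=F
     unstack(D, B) → towers=[A; B; E/C; G/F] holding=D
         pickup(A) → towers=[B/D; E/C; G/F] holding=A  ← match
     unstack(C, E) → towers=[A; B/D; E; G/F] holding=C

pickup(A)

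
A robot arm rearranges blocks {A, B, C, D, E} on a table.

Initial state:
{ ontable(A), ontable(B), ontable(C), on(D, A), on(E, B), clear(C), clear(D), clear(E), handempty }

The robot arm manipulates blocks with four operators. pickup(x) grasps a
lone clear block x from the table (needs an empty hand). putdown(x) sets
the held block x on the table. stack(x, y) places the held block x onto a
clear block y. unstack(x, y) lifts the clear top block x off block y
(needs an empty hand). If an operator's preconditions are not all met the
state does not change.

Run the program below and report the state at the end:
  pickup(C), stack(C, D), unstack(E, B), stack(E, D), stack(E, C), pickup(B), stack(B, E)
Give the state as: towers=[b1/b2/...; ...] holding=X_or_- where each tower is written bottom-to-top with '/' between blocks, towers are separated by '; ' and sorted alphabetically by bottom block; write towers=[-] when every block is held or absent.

step 1 (pickup(C)): towers=[A/D; B/E] holding=C
step 2 (stack(C, D)): towers=[A/D/C; B/E] holding=-
step 3 (unstack(E, B)): towers=[A/D/C; B] holding=E
step 4 (stack(E, D)) [no-op]: towers=[A/D/C; B] holding=E
step 5 (stack(E, C)): towers=[A/D/C/E; B] holding=-
step 6 (pickup(B)): towers=[A/D/C/E] holding=B
step 7 (stack(B, E)): towers=[A/D/C/E/B] holding=-

towers=[A/D/C/E/B] holding=-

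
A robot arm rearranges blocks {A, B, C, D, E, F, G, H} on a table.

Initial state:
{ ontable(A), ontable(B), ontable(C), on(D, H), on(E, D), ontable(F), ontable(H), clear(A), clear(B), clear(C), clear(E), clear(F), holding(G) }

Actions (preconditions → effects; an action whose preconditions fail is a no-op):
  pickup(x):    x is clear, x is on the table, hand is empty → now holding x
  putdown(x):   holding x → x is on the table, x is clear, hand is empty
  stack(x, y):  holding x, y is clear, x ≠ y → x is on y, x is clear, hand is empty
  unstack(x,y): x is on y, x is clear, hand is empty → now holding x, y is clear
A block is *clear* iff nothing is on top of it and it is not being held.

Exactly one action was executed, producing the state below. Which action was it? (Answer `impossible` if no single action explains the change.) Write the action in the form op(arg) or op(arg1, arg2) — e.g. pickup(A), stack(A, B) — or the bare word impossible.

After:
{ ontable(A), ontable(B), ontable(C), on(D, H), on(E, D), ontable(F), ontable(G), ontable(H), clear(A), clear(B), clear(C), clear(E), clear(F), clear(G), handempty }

putdown(G)

target: towers=[A; B; C; F; G; H/D/E] holding=-
        putdown(G) → towers=[A; B; C; F; G; H/D/E] holding=-  ← match
       stack(G, A) → towers=[A/G; B; C; F; H/D/E] holding=-
       stack(G, E) → towers=[A; B; C; F; H/D/E/G] holding=-
       stack(G, B) → towers=[A; B/G; C; F; H/D/E] holding=-
       stack(G, F) → towers=[A; B; C; F/G; H/D/E] holding=-
       stack(G, C) → towers=[A; B; C/G; F; H/D/E] holding=-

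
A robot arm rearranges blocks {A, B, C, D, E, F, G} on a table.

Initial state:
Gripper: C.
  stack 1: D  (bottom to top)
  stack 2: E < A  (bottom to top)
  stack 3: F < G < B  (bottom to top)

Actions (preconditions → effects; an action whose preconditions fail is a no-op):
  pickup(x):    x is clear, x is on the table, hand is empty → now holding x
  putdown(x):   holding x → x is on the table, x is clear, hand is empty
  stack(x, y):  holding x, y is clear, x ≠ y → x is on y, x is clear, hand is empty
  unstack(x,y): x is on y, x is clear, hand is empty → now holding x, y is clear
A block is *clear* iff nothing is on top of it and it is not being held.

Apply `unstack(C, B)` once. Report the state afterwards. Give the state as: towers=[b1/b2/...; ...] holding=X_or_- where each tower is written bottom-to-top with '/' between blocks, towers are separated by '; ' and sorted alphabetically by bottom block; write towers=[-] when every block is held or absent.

towers=[D; E/A; F/G/B] holding=C

before: towers=[D; E/A; F/G/B] holding=C
pre[unstack(C, B)]: on(C,B) ✗, clear(C) ✗, handempty ✗
on(C,B), clear(C), handempty unmet → unstack(C, B) is a no-op
after:  towers=[D; E/A; F/G/B] holding=C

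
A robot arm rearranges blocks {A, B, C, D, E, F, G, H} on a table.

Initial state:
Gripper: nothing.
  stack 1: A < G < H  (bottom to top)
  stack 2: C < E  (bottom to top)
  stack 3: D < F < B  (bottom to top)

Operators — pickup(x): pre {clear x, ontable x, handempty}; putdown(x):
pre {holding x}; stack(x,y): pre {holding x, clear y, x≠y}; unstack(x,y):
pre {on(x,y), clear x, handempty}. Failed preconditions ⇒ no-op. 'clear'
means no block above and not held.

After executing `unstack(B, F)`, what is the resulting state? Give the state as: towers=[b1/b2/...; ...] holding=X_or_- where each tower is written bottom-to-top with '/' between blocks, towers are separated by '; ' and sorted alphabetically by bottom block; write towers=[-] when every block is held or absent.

before: towers=[A/G/H; C/E; D/F/B] holding=-
pre[unstack(B, F)]: on(B,F) ✓, clear(B) ✓, handempty ✓
all met → apply unstack(B, F)
after:  towers=[A/G/H; C/E; D/F] holding=B

towers=[A/G/H; C/E; D/F] holding=B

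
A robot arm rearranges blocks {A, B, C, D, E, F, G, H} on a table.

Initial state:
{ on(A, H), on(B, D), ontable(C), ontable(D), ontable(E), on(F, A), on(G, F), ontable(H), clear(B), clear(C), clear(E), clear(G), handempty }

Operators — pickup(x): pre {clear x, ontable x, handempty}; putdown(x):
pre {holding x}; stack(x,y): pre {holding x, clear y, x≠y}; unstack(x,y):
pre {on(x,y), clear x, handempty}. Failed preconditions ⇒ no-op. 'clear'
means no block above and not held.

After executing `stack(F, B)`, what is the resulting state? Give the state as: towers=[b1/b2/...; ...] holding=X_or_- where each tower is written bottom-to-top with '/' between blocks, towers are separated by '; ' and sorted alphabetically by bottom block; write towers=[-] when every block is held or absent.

towers=[C; D/B; E; H/A/F/G] holding=-

before: towers=[C; D/B; E; H/A/F/G] holding=-
pre[stack(F, B)]: holding(F) fail, clear(B) ok, F≠B ok
holding(F) unmet → stack(F, B) is a no-op
after:  towers=[C; D/B; E; H/A/F/G] holding=-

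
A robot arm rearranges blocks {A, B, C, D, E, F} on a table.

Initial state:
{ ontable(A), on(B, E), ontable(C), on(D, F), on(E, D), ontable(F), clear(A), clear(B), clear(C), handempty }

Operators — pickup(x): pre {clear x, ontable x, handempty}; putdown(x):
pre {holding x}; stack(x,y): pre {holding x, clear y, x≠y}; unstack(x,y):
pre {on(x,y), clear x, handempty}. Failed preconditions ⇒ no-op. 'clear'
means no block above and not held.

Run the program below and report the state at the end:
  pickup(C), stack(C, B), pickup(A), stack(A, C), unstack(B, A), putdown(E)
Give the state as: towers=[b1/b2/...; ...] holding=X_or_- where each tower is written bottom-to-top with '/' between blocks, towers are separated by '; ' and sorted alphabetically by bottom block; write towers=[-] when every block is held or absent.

step 1 (pickup(C)): towers=[A; F/D/E/B] holding=C
step 2 (stack(C, B)): towers=[A; F/D/E/B/C] holding=-
step 3 (pickup(A)): towers=[F/D/E/B/C] holding=A
step 4 (stack(A, C)): towers=[F/D/E/B/C/A] holding=-
step 5 (unstack(B, A)) [no-op]: towers=[F/D/E/B/C/A] holding=-
step 6 (putdown(E)) [no-op]: towers=[F/D/E/B/C/A] holding=-

towers=[F/D/E/B/C/A] holding=-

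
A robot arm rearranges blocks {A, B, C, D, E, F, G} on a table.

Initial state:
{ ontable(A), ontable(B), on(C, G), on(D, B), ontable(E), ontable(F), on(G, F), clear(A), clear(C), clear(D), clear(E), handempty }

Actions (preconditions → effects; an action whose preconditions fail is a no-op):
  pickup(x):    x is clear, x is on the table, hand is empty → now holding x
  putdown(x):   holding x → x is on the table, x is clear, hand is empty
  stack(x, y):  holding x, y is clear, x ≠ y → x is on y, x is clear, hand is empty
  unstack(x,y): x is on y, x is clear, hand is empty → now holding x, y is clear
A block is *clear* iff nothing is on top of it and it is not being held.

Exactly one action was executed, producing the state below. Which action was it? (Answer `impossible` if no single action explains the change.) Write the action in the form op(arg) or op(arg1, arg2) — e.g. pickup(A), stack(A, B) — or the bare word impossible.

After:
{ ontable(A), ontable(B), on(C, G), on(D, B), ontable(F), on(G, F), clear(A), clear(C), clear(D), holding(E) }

target: towers=[A; B/D; F/G/C] holding=E
     unstack(D, B) → towers=[A; B; E; F/G/C] holding=D
         pickup(A) → towers=[B/D; E; F/G/C] holding=A
         pickup(E) → towers=[A; B/D; F/G/C] holding=E  ← match
     unstack(C, G) → towers=[A; B/D; E; F/G] holding=C

pickup(E)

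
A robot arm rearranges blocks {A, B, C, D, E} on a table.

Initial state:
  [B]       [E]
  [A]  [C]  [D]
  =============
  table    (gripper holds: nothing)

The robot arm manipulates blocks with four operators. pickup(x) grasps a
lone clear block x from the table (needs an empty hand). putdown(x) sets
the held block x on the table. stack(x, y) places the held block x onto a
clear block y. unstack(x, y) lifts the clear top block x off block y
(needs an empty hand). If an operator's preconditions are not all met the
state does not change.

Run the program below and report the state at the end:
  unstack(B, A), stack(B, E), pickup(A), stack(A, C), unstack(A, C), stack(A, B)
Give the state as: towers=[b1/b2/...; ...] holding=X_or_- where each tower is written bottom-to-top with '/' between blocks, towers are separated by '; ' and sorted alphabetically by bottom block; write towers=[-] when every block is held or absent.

step 1 (unstack(B, A)): towers=[A; C; D/E] holding=B
step 2 (stack(B, E)): towers=[A; C; D/E/B] holding=-
step 3 (pickup(A)): towers=[C; D/E/B] holding=A
step 4 (stack(A, C)): towers=[C/A; D/E/B] holding=-
step 5 (unstack(A, C)): towers=[C; D/E/B] holding=A
step 6 (stack(A, B)): towers=[C; D/E/B/A] holding=-

towers=[C; D/E/B/A] holding=-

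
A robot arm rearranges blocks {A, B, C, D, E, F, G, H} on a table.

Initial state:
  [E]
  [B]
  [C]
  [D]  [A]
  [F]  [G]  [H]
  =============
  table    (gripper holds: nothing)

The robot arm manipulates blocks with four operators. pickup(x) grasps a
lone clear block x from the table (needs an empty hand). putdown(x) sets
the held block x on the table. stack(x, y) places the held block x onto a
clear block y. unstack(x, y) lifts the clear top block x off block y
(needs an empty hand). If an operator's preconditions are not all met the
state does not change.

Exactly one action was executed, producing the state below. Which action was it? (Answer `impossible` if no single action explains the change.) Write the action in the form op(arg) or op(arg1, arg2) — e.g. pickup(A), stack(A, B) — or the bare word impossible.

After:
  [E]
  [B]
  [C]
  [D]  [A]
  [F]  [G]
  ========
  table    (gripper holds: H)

pickup(H)

target: towers=[F/D/C/B/E; G/A] holding=H
     unstack(A, G) → towers=[F/D/C/B/E; G; H] holding=A
     unstack(E, B) → towers=[F/D/C/B; G/A; H] holding=E
         pickup(H) → towers=[F/D/C/B/E; G/A] holding=H  ← match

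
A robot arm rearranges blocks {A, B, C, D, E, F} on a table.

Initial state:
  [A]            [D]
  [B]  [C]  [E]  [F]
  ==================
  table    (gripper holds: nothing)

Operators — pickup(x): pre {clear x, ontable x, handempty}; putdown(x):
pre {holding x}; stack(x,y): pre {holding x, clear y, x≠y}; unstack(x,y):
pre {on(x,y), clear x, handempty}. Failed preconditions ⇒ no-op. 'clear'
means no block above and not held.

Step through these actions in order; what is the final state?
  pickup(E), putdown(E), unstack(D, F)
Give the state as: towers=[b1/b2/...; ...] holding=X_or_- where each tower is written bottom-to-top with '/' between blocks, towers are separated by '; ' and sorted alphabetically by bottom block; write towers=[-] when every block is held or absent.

step 1 (pickup(E)): towers=[B/A; C; F/D] holding=E
step 2 (putdown(E)): towers=[B/A; C; E; F/D] holding=-
step 3 (unstack(D, F)): towers=[B/A; C; E; F] holding=D

towers=[B/A; C; E; F] holding=D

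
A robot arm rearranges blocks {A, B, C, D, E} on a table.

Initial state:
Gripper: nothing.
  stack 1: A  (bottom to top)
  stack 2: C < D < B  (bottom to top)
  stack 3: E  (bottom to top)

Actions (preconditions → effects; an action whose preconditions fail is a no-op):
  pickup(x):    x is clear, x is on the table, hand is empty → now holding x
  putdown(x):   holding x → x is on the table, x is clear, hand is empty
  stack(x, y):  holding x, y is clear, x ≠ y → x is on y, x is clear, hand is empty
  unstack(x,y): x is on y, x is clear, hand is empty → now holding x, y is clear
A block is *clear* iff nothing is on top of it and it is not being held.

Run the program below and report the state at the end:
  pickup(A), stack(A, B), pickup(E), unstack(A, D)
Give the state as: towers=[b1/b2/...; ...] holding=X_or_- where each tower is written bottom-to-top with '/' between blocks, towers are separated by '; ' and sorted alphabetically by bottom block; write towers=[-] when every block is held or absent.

towers=[C/D/B/A] holding=E

step 1 (pickup(A)): towers=[C/D/B; E] holding=A
step 2 (stack(A, B)): towers=[C/D/B/A; E] holding=-
step 3 (pickup(E)): towers=[C/D/B/A] holding=E
step 4 (unstack(A, D)) [no-op]: towers=[C/D/B/A] holding=E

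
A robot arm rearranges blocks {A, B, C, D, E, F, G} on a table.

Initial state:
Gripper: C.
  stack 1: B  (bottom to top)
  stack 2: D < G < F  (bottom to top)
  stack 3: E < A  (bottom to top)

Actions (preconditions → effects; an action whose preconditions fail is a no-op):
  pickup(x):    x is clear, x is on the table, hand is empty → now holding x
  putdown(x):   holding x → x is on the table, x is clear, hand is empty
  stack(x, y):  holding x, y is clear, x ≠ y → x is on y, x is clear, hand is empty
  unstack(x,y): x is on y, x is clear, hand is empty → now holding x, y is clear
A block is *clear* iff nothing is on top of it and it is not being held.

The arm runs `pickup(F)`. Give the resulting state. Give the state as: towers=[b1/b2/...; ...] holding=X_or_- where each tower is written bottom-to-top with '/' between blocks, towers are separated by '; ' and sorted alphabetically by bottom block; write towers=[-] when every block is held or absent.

towers=[B; D/G/F; E/A] holding=C

before: towers=[B; D/G/F; E/A] holding=C
pre[pickup(F)]: clear(F) yes, ontable(F) no, handempty no
ontable(F), handempty unmet → pickup(F) is a no-op
after:  towers=[B; D/G/F; E/A] holding=C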